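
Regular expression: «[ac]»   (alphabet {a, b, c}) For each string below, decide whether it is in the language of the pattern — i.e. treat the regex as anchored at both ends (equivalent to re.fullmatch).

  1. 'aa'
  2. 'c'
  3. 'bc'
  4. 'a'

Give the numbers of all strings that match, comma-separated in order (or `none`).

2, 4

1. 'aa' → no match
2. 'c' → match
3. 'bc' → no match
4. 'a' → match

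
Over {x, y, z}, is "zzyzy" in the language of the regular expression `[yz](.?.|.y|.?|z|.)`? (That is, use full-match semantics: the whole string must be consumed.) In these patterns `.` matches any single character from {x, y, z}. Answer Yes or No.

No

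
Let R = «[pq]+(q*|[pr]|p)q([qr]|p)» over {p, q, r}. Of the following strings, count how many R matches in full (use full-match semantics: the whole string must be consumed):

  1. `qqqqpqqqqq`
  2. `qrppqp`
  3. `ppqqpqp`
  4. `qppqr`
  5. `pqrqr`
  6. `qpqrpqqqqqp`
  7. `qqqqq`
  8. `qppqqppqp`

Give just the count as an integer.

1 → match
2 → no match
3 → match
4 → match
5 → match
6 → no match
7 → match
8 → match
Total matched: 6

6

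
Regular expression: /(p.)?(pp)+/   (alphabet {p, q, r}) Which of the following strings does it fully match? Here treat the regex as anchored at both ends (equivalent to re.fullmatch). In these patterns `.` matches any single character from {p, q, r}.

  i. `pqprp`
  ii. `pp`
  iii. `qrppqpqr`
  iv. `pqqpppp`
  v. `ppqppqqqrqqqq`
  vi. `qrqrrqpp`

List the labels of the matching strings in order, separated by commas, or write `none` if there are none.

i → no match — must end with `pp`
ii → match
iii → no match — must end with `pp`
iv → no match
v → no match — must end with `pp`
vi → no match

ii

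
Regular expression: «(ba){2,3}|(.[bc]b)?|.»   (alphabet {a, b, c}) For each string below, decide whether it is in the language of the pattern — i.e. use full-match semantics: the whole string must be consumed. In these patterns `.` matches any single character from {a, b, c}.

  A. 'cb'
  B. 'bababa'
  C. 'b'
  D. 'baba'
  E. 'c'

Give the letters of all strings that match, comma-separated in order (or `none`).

B, C, D, E

A. 'cb' → no match
B. 'bababa' → match
C. 'b' → match
D. 'baba' → match
E. 'c' → match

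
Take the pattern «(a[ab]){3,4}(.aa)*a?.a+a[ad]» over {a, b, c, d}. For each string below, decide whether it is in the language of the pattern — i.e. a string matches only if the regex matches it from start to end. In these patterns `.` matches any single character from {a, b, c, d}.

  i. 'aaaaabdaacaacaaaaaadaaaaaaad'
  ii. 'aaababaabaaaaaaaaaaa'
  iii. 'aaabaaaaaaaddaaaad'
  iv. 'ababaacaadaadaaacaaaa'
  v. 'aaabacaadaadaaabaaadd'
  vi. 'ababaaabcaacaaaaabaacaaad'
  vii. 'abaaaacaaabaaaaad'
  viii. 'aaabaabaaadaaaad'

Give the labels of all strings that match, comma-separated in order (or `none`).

i → match
ii → match
iii → no match
iv → match
v → no match
vi → match
vii → match
viii → match

i, ii, iv, vi, vii, viii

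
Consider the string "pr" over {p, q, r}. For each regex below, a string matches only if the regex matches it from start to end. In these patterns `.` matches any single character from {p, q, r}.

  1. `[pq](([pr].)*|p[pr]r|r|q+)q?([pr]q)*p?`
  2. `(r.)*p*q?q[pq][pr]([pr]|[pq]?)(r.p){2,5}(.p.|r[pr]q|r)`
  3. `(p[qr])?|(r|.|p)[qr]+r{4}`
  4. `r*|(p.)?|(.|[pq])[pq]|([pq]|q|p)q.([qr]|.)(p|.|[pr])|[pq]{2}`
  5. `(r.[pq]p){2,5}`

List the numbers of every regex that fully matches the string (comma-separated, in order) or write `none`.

1, 3, 4

1 → match
2 → no match
3 → match
4 → match
5 → no match — must start with "r"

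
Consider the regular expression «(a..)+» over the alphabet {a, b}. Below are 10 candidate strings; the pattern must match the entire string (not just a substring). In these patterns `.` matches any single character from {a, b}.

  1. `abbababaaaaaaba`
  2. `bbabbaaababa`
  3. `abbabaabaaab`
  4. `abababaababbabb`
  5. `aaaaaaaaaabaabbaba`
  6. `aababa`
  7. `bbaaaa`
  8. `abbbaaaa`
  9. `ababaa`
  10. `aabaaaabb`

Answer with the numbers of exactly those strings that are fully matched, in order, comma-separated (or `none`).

3, 5, 6, 10

1 → no match
2 → no match — must start with `a`
3 → match
4 → no match
5 → match
6 → match
7 → no match — must start with `a`
8 → no match
9 → no match
10 → match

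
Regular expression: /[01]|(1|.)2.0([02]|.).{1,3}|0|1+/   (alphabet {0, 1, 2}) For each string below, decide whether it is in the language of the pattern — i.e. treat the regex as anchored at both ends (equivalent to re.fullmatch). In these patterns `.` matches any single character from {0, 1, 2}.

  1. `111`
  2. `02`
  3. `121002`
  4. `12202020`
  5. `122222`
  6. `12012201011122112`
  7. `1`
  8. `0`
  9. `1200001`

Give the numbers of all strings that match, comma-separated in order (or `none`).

1, 3, 4, 7, 8, 9

1 → match
2 → no match
3 → match
4 → match
5 → no match
6 → no match
7 → match
8 → match
9 → match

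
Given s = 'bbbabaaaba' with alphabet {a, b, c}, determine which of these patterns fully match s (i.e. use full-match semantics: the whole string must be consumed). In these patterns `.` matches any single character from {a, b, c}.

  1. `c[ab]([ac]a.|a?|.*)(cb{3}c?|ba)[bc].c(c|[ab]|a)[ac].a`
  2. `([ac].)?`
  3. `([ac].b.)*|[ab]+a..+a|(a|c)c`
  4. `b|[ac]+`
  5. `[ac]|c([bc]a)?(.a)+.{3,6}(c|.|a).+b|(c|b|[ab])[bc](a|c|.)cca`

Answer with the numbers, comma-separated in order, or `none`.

1 → no match — must start with 'c'
2 → no match
3 → match
4 → no match
5 → no match

3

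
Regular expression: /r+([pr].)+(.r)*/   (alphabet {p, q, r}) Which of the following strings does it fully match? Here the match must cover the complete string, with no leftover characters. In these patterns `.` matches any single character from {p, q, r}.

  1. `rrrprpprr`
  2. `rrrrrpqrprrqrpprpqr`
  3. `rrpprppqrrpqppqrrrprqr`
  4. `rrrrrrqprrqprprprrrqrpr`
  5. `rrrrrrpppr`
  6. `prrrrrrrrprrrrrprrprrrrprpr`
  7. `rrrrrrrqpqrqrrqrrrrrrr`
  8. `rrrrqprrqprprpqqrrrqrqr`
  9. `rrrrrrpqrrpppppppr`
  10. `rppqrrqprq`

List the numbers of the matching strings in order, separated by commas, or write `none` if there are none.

1. `rrrprpprr` → match
2 → no match
3 → match
4 → match
5. `rrrrrrpppr` → match
6 → no match — must start with `r`
7 → match
8 → match
9 → match
10. `rppqrrqprq` → no match

1, 3, 4, 5, 7, 8, 9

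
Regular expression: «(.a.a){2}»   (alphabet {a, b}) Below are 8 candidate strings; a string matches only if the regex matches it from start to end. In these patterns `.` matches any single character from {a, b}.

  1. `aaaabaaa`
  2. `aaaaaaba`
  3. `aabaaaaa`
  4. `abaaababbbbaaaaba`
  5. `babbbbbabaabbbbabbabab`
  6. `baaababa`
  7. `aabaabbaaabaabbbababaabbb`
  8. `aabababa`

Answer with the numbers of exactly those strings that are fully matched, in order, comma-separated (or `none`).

1, 2, 3, 6, 8

1 → match
2 → match
3 → match
4 → no match
5 → no match — must end with `a`
6 → match
7 → no match — must end with `a`
8 → match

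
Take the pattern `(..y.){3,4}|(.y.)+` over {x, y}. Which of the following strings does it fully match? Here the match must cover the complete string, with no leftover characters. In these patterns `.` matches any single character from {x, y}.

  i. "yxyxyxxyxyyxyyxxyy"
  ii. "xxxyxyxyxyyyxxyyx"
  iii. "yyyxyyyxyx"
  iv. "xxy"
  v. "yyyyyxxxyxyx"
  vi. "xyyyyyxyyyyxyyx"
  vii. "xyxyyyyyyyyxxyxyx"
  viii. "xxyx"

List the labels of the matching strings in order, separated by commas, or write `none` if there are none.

vi

i → no match
ii → no match
iii → no match
iv → no match
v → no match
vi → match
vii → no match
viii → no match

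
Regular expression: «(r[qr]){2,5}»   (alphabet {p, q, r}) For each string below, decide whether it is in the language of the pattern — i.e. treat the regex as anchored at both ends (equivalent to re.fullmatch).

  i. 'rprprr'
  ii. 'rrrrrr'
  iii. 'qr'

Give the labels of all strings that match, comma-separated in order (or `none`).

i → no match
ii → match
iii → no match — must start with 'r'

ii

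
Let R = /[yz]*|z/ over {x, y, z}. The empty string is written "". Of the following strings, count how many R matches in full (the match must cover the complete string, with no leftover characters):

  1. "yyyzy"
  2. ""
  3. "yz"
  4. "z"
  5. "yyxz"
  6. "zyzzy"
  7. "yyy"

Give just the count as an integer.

1 → match
2 → match
3 → match
4 → match
5 → no match
6 → match
7 → match
Total matched: 6

6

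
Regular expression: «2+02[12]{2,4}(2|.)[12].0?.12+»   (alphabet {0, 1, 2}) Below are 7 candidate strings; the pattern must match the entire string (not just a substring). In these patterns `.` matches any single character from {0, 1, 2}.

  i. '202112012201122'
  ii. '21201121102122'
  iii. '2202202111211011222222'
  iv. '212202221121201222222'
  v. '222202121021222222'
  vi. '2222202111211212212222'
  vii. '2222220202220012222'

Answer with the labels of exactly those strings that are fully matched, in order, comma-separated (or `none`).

i → no match
ii → no match
iii → no match
iv → no match
v → no match
vi → no match
vii → no match

none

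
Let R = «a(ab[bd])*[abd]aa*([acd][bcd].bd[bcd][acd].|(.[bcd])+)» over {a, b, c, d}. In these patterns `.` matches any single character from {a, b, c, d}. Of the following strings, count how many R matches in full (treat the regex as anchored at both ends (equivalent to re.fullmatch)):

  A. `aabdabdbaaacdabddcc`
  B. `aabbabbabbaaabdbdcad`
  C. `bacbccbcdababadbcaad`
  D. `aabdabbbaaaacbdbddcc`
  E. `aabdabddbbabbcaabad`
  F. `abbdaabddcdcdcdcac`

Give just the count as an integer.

A → match
B → match
C → no match — must start with `a`
D → match
E → no match
F → no match
Total matched: 3

3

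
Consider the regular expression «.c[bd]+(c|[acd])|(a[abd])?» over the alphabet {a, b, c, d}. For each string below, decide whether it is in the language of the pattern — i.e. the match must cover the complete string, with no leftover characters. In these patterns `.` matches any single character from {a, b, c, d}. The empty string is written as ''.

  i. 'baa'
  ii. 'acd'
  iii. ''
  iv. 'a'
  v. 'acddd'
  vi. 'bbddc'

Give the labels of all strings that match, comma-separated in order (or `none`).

iii, v

i → no match
ii → no match
iii → match
iv → no match
v → match
vi → no match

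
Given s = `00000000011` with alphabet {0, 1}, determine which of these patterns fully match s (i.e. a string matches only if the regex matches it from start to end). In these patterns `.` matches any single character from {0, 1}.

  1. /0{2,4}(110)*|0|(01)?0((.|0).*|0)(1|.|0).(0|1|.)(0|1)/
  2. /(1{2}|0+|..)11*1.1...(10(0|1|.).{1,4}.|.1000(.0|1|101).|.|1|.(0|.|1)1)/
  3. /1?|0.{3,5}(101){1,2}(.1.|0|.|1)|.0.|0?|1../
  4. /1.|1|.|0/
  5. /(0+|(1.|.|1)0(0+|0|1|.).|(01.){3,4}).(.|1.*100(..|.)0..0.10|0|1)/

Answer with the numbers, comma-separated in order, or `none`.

1, 5

1 → match
2 → no match
3 → no match
4 → no match
5 → match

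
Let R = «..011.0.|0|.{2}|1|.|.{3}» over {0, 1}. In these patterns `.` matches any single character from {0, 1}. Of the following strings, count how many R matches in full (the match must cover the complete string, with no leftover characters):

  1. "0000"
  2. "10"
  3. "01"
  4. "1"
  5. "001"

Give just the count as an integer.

4

1. "0000" → no match
2. "10" → match
3. "01" → match
4. "1" → match
5. "001" → match
Total matched: 4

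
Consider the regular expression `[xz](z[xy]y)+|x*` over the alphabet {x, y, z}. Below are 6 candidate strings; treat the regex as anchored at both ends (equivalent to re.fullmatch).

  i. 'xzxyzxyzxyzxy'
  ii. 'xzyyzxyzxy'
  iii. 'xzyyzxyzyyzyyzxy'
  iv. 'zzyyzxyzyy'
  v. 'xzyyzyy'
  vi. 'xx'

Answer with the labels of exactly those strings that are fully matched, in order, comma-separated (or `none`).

i → match
ii → match
iii → match
iv → match
v → match
vi → match

i, ii, iii, iv, v, vi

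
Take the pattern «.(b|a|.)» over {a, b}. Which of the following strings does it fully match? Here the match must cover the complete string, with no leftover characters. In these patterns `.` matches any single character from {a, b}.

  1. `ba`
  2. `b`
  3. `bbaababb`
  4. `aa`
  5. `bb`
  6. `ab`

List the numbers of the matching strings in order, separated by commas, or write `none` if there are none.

1 → match
2 → no match
3 → no match
4 → match
5 → match
6 → match

1, 4, 5, 6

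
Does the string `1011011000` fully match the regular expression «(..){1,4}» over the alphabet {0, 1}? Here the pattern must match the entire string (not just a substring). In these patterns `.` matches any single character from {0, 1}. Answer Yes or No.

No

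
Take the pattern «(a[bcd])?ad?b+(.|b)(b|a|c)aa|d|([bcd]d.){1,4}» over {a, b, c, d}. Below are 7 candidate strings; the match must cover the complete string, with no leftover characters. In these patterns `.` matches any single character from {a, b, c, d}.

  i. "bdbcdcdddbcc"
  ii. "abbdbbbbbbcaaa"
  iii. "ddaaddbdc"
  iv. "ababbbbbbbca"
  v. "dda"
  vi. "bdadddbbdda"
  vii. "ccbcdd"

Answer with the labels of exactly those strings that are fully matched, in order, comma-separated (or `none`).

v

i → no match
ii → no match
iii → no match
iv → no match
v → match
vi → no match
vii → no match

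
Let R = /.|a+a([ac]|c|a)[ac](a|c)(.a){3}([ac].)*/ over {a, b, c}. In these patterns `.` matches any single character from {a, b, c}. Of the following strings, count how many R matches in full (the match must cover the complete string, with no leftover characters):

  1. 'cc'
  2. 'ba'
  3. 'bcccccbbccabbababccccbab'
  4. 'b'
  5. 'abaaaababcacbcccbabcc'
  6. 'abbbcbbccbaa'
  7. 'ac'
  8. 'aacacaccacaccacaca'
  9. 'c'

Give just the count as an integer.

2

1. 'cc' → no match
2. 'ba' → no match
3 → no match
4. 'b' → match
5 → no match
6. 'abbbcbbccbaa' → no match
7. 'ac' → no match
8 → no match
9. 'c' → match
Total matched: 2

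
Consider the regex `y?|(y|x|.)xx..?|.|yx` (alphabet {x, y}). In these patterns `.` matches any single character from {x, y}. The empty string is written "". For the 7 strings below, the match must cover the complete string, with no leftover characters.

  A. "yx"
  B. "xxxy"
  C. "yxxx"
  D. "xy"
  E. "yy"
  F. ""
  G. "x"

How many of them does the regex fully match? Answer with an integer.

A → match
B → match
C → match
D → no match
E → no match
F → match
G → match
Total matched: 5

5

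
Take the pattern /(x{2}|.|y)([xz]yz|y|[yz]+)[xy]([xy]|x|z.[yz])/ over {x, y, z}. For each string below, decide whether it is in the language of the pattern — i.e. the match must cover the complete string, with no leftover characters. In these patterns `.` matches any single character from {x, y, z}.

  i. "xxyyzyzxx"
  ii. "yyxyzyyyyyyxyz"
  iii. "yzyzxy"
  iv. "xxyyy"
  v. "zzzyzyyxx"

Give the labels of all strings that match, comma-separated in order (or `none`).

i. "xxyyzyzxx" → match
ii → no match
iii. "yzyzxy" → match
iv. "xxyyy" → match
v. "zzzyzyyxx" → match

i, iii, iv, v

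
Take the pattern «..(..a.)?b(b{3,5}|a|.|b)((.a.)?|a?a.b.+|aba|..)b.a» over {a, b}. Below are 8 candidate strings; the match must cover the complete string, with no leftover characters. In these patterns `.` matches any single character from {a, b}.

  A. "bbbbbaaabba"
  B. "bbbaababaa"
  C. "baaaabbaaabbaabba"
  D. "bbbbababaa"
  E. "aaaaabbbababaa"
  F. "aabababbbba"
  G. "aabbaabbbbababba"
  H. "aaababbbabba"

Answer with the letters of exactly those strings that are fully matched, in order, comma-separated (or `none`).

B, C, D, E, G

A → no match
B → match
C → match
D → match
E → match
F → no match
G → match
H → no match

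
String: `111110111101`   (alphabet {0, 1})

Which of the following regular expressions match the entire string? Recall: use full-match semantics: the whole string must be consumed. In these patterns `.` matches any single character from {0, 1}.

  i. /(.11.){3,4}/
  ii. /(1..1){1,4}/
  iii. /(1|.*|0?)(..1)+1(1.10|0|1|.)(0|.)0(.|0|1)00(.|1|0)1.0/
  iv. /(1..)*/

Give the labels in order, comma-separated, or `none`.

i → no match
ii → match
iii → no match — must end with `0`
iv → match

ii, iv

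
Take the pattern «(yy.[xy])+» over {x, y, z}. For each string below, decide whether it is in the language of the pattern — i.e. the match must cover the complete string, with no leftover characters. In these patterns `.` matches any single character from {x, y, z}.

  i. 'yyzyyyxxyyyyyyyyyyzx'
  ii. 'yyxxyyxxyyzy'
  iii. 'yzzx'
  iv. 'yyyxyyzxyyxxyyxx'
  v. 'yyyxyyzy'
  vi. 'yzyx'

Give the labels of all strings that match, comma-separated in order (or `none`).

i → match
ii → match
iii → no match — must start with 'yy'
iv → match
v → match
vi → no match — must start with 'yy'

i, ii, iv, v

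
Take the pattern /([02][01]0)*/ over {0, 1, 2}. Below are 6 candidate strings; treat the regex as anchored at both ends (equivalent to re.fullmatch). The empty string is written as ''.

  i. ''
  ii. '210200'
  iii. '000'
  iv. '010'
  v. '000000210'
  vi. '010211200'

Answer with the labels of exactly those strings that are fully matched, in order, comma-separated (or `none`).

i, ii, iii, iv, v

i → match
ii → match
iii → match
iv → match
v → match
vi → no match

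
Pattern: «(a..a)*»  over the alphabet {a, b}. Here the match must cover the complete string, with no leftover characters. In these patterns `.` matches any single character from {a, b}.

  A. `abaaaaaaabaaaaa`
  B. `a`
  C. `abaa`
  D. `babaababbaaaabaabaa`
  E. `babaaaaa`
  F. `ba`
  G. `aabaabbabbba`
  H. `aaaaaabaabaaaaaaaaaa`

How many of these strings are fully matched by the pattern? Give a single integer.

A → no match
B → no match
C → match
D → no match
E → no match
F → no match
G → no match
H → match
Total matched: 2

2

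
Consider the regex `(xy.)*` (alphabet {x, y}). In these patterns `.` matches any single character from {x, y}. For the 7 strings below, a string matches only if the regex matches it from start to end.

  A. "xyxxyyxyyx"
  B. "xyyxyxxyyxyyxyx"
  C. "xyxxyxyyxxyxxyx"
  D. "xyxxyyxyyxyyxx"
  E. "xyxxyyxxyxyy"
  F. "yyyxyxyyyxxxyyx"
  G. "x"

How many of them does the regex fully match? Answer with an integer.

A → no match
B → match
C → no match
D → no match
E → no match
F → no match
G → no match
Total matched: 1

1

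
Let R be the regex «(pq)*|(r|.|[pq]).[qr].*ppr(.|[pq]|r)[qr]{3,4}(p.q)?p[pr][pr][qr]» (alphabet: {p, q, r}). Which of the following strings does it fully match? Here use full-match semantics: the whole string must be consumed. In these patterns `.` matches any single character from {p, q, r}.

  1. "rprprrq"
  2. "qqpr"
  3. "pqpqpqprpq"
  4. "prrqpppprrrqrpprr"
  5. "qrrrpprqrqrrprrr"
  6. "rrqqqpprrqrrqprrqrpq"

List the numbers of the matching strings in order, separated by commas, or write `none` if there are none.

4, 5

1. "rprprrq" → no match
2. "qqpr" → no match
3. "pqpqpqprpq" → no match
4 → match
5 → match
6 → no match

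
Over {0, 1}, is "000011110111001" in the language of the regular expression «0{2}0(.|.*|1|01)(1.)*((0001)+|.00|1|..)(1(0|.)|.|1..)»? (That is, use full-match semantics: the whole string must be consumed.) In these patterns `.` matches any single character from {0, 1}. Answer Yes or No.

Yes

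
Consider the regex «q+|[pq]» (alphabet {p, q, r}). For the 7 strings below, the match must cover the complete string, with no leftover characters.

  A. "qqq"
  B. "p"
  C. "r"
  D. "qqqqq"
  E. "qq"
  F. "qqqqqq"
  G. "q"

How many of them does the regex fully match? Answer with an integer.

6

A → match
B → match
C → no match
D → match
E → match
F → match
G → match
Total matched: 6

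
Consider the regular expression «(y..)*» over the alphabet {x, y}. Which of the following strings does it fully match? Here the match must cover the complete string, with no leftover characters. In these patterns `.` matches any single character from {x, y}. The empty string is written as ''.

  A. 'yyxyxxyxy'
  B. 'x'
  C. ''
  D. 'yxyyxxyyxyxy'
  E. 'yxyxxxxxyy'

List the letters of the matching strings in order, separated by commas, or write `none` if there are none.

A, C, D

A → match
B → no match
C → match
D → match
E → no match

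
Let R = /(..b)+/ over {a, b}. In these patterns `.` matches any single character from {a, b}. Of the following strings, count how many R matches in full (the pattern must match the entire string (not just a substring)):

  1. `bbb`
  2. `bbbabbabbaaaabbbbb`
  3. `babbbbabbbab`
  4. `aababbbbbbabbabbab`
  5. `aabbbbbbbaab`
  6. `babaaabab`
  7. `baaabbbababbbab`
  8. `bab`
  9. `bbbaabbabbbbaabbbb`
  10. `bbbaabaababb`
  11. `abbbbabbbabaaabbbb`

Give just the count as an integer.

7

1 → match
2 → no match
3 → match
4 → match
5 → match
6 → no match
7 → no match
8 → match
9 → match
10 → match
11 → no match
Total matched: 7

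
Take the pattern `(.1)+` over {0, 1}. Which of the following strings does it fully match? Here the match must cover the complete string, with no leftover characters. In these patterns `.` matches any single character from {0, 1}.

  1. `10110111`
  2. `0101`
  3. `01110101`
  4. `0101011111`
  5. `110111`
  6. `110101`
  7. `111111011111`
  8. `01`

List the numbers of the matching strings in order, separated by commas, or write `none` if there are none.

2, 3, 4, 5, 6, 7, 8

1 → no match
2 → match
3 → match
4 → match
5 → match
6 → match
7 → match
8 → match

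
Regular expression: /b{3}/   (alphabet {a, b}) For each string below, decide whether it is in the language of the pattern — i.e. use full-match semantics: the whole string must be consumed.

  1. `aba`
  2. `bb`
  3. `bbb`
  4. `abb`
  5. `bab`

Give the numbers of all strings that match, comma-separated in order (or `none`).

3

1. `aba` → no match — must start with `b`
2. `bb` → no match
3. `bbb` → match
4. `abb` → no match — must start with `b`
5. `bab` → no match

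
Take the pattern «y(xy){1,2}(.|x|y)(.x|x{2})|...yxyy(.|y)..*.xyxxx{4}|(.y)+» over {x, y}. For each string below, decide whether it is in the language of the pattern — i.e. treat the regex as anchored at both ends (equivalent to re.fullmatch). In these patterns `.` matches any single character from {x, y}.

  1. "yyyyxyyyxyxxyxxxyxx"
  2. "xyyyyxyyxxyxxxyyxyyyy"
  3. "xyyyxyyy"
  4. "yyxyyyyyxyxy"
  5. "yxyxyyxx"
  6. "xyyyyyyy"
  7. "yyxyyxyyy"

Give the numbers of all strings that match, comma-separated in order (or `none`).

3, 4, 5, 6

1 → no match
2 → no match
3 → match
4 → match
5 → match
6 → match
7 → no match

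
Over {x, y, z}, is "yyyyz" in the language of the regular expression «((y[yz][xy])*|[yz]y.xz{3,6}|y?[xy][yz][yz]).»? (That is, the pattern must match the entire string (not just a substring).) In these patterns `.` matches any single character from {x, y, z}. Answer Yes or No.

Yes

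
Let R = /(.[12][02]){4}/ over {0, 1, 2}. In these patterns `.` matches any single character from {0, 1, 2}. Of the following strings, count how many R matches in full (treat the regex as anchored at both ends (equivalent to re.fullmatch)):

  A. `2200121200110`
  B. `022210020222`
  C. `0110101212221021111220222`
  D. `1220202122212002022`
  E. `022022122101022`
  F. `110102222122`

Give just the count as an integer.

1

A → no match
B. `022210020222` → match
C → no match
D → no match
E → no match
F. `110102222122` → no match
Total matched: 1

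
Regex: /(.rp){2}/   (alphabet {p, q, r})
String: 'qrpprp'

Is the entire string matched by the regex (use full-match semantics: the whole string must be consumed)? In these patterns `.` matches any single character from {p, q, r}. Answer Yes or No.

Yes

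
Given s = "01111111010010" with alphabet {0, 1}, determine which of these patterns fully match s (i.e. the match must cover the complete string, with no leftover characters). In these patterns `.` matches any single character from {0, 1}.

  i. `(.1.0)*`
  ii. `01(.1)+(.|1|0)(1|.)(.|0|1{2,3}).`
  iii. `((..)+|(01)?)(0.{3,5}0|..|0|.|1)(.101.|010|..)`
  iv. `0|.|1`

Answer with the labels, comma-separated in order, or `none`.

i → no match
ii → match
iii → match
iv → no match

ii, iii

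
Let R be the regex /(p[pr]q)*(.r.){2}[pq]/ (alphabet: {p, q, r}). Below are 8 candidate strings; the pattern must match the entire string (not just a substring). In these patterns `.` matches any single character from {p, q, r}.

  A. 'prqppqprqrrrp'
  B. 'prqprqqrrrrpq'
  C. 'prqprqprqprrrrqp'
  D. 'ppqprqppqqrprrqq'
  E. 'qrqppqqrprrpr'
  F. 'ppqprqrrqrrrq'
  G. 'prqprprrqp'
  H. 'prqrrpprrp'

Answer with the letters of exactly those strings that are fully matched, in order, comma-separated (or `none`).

A → match
B → match
C → match
D → match
E → no match
F → match
G → match
H → match

A, B, C, D, F, G, H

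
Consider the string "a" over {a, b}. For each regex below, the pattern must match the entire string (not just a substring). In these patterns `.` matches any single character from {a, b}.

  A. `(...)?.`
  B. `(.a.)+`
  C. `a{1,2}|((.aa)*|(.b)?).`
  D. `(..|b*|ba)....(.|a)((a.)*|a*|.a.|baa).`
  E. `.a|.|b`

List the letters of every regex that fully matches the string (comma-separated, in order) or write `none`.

A → match
B → no match
C → match
D → no match
E → match

A, C, E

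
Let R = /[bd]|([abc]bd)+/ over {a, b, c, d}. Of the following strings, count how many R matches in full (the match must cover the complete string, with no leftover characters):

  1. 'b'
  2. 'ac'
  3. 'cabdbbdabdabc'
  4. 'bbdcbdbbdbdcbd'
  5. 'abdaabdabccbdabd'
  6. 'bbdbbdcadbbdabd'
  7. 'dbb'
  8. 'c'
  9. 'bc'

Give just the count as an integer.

1 → match
2 → no match
3 → no match
4 → no match
5 → no match
6 → no match
7 → no match
8 → no match
9 → no match
Total matched: 1

1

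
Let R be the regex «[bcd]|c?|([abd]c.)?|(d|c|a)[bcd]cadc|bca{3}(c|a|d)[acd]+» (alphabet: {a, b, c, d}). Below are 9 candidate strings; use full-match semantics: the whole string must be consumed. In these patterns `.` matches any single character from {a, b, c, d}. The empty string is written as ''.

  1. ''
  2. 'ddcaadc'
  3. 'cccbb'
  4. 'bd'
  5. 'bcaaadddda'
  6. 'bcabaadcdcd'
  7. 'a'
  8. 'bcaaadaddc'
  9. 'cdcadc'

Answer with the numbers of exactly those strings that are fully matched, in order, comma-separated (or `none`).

1. '' → match
2. 'ddcaadc' → no match
3. 'cccbb' → no match
4. 'bd' → no match
5. 'bcaaadddda' → match
6. 'bcabaadcdcd' → no match
7. 'a' → no match
8. 'bcaaadaddc' → match
9. 'cdcadc' → match

1, 5, 8, 9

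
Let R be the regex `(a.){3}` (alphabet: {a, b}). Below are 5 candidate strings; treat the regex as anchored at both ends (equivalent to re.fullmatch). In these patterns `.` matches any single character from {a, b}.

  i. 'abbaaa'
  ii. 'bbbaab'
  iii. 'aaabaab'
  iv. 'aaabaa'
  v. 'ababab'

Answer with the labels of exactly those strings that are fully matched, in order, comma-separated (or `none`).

iv, v

i → no match
ii → no match — must start with 'a'
iii → no match
iv → match
v → match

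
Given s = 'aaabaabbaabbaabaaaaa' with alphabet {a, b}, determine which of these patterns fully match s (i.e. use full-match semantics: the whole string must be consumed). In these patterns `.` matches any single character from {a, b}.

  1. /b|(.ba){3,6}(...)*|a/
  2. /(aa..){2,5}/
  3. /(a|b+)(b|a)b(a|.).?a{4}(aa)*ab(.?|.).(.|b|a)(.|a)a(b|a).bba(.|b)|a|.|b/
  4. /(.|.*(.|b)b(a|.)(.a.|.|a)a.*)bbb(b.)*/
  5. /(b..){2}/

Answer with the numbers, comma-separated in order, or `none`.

1 → no match
2 → match
3 → no match
4 → no match
5 → no match — must start with 'b'

2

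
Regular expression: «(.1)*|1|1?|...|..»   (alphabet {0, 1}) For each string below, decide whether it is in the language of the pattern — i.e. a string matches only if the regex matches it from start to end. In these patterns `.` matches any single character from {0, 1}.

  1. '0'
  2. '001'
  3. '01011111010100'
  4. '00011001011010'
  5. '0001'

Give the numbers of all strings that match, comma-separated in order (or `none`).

1. '0' → no match
2. '001' → match
3 → no match
4 → no match
5. '0001' → no match

2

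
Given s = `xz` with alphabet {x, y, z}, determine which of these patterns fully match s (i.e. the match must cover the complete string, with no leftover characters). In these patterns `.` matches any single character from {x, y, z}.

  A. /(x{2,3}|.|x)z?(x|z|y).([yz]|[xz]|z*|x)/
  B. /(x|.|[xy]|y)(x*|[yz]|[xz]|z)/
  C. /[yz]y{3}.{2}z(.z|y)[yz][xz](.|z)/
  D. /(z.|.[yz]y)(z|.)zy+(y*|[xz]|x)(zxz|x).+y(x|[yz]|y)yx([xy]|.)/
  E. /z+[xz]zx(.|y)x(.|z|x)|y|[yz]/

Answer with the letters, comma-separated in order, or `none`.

B

A → no match
B → match
C → no match
D → no match
E → no match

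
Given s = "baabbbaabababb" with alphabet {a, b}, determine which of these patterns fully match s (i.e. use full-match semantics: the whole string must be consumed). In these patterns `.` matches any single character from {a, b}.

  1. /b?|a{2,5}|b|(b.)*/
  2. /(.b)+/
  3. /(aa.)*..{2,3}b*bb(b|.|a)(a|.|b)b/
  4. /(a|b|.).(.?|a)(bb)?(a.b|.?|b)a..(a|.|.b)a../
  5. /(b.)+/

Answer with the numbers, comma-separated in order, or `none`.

1 → no match
2 → no match
3 → no match
4 → match
5 → no match

4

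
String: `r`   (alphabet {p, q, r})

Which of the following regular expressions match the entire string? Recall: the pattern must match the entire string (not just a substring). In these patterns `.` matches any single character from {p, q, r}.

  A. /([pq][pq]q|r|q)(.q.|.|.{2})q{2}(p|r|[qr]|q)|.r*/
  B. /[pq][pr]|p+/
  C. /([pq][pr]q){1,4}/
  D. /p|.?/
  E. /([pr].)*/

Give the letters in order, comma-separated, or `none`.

A → match
B → no match
C → no match — must end with `q`
D → match
E → no match

A, D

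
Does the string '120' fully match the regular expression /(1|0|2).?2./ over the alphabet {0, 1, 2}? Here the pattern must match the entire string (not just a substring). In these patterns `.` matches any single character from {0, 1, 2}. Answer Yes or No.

Yes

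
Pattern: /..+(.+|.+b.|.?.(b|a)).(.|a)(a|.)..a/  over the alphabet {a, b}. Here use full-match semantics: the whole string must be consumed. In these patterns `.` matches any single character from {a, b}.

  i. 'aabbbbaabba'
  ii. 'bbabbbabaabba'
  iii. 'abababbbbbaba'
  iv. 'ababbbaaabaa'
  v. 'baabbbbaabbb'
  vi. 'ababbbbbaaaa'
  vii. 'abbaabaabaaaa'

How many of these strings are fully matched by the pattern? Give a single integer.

6

i → match
ii → match
iii → match
iv → match
v → no match — must end with 'a'
vi → match
vii → match
Total matched: 6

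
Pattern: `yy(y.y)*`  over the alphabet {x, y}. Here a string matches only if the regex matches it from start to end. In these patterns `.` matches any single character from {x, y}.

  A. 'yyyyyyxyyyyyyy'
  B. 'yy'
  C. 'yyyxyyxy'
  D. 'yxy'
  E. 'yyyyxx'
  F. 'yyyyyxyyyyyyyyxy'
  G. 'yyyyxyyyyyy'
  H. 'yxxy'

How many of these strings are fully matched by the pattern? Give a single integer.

A → match
B. 'yy' → match
C. 'yyyxyyxy' → match
D. 'yxy' → no match — must start with 'yy'
E. 'yyyyxx' → no match
F → no match
G. 'yyyyxyyyyyy' → no match
H. 'yxxy' → no match — must start with 'yy'
Total matched: 3

3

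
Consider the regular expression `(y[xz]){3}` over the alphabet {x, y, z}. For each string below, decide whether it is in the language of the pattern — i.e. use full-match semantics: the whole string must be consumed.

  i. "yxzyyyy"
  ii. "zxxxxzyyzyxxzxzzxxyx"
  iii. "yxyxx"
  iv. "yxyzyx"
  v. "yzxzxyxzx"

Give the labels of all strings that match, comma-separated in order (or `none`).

iv

i → no match
ii → no match — must start with "y"
iii → no match
iv → match
v → no match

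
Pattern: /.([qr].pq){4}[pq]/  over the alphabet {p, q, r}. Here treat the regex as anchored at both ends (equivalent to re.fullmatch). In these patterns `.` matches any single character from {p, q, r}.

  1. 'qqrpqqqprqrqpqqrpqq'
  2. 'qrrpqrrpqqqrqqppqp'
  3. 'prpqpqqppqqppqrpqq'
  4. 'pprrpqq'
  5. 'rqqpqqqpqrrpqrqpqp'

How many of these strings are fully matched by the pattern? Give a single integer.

1 → no match
2 → no match
3 → no match
4. 'pprrpqq' → no match
5 → match
Total matched: 1

1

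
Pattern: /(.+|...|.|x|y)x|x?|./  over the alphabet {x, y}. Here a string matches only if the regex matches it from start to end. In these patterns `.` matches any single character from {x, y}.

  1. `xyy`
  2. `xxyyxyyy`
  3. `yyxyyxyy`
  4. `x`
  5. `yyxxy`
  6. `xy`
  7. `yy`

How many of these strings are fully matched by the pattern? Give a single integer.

1

1 → no match
2 → no match
3 → no match
4 → match
5 → no match
6 → no match
7 → no match
Total matched: 1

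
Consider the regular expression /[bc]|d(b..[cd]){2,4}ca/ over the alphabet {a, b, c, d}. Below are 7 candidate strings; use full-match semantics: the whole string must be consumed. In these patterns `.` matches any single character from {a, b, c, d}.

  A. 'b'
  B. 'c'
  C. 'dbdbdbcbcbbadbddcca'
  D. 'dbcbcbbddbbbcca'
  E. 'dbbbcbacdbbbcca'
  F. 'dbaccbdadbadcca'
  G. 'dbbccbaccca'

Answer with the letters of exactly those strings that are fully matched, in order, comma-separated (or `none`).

A, B, C, D, E, F, G

A. 'b' → match
B. 'c' → match
C → match
D → match
E → match
F → match
G. 'dbbccbaccca' → match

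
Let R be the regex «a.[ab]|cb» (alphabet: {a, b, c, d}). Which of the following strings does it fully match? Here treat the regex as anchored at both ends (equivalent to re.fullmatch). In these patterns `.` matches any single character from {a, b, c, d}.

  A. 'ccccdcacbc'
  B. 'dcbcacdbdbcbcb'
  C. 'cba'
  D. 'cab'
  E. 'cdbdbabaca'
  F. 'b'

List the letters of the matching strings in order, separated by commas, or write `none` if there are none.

none

A. 'ccccdcacbc' → no match
B → no match
C. 'cba' → no match
D. 'cab' → no match
E. 'cdbdbabaca' → no match
F. 'b' → no match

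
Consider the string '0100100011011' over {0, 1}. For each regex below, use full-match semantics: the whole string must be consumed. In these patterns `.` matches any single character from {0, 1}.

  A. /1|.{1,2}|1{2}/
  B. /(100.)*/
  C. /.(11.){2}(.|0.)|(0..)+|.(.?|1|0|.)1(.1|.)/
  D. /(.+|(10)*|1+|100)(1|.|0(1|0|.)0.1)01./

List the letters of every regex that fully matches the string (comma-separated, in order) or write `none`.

D

A → no match
B → no match
C → no match
D → match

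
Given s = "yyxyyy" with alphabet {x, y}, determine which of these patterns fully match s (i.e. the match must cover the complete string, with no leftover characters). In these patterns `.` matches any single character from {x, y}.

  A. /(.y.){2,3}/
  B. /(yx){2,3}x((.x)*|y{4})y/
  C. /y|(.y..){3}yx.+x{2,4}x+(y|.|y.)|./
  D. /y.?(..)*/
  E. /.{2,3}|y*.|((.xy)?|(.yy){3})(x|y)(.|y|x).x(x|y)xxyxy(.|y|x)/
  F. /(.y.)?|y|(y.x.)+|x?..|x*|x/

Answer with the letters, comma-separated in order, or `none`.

A, D

A → match
B → no match — must start with "yx"
C → no match
D → match
E → no match
F → no match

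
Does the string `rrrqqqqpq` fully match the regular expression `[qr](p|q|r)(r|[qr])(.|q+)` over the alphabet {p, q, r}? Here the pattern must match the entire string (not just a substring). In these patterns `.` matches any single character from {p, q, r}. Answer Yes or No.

No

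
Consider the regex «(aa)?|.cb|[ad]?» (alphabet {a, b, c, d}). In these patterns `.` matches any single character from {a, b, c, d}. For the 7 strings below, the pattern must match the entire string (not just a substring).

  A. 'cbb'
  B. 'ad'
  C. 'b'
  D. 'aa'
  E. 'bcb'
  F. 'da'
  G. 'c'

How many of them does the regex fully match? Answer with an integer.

2

A → no match
B → no match
C → no match
D → match
E → match
F → no match
G → no match
Total matched: 2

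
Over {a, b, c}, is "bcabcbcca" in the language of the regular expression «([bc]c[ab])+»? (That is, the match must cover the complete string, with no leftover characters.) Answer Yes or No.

Yes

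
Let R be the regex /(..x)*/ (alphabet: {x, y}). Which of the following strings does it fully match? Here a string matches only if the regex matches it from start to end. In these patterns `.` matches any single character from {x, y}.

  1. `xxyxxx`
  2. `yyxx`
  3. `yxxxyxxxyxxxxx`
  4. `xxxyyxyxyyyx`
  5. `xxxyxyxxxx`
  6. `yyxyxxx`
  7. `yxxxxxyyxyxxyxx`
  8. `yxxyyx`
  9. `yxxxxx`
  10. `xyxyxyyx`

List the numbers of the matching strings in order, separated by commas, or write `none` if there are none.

1 → no match
2 → no match
3 → no match
4 → no match
5 → no match
6 → no match
7 → match
8 → match
9 → match
10 → no match

7, 8, 9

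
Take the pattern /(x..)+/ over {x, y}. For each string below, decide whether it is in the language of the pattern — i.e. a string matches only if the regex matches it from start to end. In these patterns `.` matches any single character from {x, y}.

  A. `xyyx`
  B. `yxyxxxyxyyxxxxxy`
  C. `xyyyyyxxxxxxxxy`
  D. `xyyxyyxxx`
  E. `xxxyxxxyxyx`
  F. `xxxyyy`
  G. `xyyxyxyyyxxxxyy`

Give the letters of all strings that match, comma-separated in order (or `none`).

D

A. `xyyx` → no match
B → no match — must start with `x`
C → no match
D. `xyyxyyxxx` → match
E. `xxxyxxxyxyx` → no match
F. `xxxyyy` → no match
G → no match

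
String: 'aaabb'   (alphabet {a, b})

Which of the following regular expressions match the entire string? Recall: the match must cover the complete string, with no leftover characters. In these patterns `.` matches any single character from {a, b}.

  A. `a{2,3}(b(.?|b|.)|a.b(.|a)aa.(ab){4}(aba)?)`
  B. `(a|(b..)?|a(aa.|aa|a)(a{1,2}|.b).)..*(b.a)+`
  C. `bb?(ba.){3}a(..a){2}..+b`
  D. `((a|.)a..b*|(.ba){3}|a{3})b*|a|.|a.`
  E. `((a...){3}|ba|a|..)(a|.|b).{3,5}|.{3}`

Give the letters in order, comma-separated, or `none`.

A → match
B → no match — must end with 'a'
C → no match — must start with 'b'
D → match
E → match

A, D, E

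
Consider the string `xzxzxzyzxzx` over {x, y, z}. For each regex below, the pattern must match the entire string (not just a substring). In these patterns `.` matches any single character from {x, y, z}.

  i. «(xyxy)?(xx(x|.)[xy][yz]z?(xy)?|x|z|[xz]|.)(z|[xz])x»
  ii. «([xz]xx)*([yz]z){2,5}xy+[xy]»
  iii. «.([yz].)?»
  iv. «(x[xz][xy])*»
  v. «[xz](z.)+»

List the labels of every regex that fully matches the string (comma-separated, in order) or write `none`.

i → no match
ii → no match
iii → no match
iv → no match
v → match

v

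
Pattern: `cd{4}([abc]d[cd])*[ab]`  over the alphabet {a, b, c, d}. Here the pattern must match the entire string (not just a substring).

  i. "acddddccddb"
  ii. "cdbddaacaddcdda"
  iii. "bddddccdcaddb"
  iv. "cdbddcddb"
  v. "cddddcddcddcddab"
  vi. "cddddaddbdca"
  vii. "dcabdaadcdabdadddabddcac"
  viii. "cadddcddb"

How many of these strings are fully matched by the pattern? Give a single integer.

1

i → no match — must start with "cd"
ii → no match
iii → no match — must start with "cd"
iv → no match
v → no match
vi → match
vii → no match — must start with "cd"
viii → no match — must start with "cd"
Total matched: 1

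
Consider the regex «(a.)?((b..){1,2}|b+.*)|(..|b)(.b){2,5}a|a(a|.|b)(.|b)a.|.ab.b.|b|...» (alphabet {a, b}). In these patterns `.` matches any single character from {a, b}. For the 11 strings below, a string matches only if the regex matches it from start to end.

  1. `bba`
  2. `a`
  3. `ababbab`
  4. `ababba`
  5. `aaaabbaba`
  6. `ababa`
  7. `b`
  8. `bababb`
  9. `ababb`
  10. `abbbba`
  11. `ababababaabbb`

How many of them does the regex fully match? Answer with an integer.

4

1. `bba` → match
2. `a` → no match
3. `ababbab` → no match
4. `ababba` → no match
5. `aaaabbaba` → no match
6. `ababa` → no match
7. `b` → match
8. `bababb` → match
9. `ababb` → no match
10. `abbbba` → match
11 → no match
Total matched: 4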